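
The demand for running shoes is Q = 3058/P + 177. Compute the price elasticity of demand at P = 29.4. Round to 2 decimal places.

At P = 29.4, Q = 281.0136.
dQ/dP = −3058/P² = −3.5379.
Point elasticity E = (dQ/dP)·(P/Q) = -3.5379 × 29.4/281.0136 ≈ -0.37.
|E| < 1, so demand is inelastic at this price.

-0.37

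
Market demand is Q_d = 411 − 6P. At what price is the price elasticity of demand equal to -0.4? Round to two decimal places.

Set −bP/(a − bP) = −0.4 ⇒ bP = 0.4(a − bP) ⇒ bP(1+0.4) = 0.4·a.
P = 0.4·411/(6·1.4) ≈ 19.57.

19.57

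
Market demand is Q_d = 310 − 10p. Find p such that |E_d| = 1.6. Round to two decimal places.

Set −bp/(a − bp) = −1.6 ⇒ bp = 1.6(a − bp) ⇒ bp(1+1.6) = 1.6·a.
p = 1.6·310/(10·2.6) ≈ 19.08.

19.08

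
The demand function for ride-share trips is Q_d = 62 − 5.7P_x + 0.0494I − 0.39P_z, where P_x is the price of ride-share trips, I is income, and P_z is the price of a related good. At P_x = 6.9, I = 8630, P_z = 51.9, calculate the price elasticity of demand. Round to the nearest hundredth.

-0.09

Q_d = 62 − 5.7(6.9) + 0.0494(8630) − 0.39(51.9) = 62 − 39.33 + 426.322 − 20.241 = 428.751.
∂Q_d/∂P_x = −5.7, so E_p = (−5.7)·(6.9/428.751) ≈ -0.09.
|E_p| < 1: demand is inelastic.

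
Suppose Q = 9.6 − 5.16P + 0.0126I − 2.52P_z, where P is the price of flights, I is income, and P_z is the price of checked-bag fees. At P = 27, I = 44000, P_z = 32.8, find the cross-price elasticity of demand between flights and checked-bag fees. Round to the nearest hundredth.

First evaluate Q: 9.6 − 5.16(27) + 0.0126(44000) − 2.52(32.8) = 9.6 − 139.32 + 554.4 − 82.656 = 342.024.
∂Q/∂P_z = −2.52, so E_xy = -2.52·(32.8/342.024) ≈ -0.24.
E_xy < 0: the goods are complements.

-0.24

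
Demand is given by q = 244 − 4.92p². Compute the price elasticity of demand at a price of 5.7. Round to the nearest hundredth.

At p = 5.7, q = 84.1492.
dq/dp = −2·4.92·p = −56.088.
Point elasticity E = (dq/dp)·(p/q) = -56.088 × 5.7/84.1492 ≈ -3.80.
|E| > 1, so demand is elastic at this price.

-3.80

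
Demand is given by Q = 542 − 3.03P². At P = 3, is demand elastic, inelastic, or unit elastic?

inelastic

At P = 3, Q = 514.73.
dQ/dP = −2·3.03·P = −18.18.
Point elasticity E = (dQ/dP)·(P/Q) = -18.18 × 3/514.73 ≈ -0.106.
|E| ≈ 0.106 < 1, so demand is inelastic.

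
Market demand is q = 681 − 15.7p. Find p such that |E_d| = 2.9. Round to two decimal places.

32.25

Set −bp/(a − bp) = −2.9 ⇒ bp = 2.9(a − bp) ⇒ bp(1+2.9) = 2.9·a.
p = 2.9·681/(15.7·3.9) ≈ 32.25.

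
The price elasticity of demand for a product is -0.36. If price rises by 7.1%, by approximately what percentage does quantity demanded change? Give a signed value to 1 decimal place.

%ΔQ ≈ E × %ΔP = (-0.36) × (7.1%) ≈ -2.6%.

-2.6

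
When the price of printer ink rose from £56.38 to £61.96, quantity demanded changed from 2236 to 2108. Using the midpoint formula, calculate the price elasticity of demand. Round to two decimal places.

-0.62

%ΔQ = (2108 − 2236)/[(2236 + 2108)/2] = -128/2172 ≈ -0.0589.
%Δp = (61.96 − 56.38)/[(56.38 + 61.96)/2] = 5.58/59.17 ≈ 0.0943.
Arc elasticity E = %ΔQ/%Δp ≈ -0.0589/0.0943 ≈ -0.62.
|E| < 1: demand is inelastic over this range.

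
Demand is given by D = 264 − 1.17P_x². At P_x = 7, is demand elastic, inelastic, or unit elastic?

inelastic

At P_x = 7, D = 206.67.
dD/dP_x = −2·1.17·P_x = −16.38.
Point elasticity E = (dD/dP_x)·(P_x/D) = -16.38 × 7/206.67 ≈ -0.555.
|E| ≈ 0.555 < 1, so demand is inelastic.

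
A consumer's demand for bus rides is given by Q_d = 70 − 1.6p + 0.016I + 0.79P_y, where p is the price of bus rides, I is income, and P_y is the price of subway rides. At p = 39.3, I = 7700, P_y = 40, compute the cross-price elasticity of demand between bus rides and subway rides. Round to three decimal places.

First evaluate Q_d: 70 − 1.6(39.3) + 0.016(7700) + 0.79(40) = 70 − 62.88 + 123.2 + 31.6 = 161.92.
∂Q_d/∂P_y = +0.79, so E_xy = 0.79·(40/161.92) ≈ 0.195.
E_xy > 0: the goods are substitutes.

0.195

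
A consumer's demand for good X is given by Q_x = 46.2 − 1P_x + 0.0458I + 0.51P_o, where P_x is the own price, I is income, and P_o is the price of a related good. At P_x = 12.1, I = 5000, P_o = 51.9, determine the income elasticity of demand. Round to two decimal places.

0.79

Q_x = 46.2 − 1(12.1) + 0.0458(5000) + 0.51(51.9) = 46.2 − 12.1 + 229 + 26.469 = 289.569.
∂Q_x/∂I = +0.0458, so E_I = 0.0458·(5000/289.569) ≈ 0.79.
E_I ∈ (0,1): normal good (necessity).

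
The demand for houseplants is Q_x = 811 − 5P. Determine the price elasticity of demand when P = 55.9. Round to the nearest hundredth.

-0.53

At P = 55.9, Q_x = 531.5.
dQ_x/dP = −5.
Point elasticity E = (dQ_x/dP)·(P/Q_x) = -5 × 55.9/531.5 ≈ -0.53.
|E| < 1, so demand is inelastic at this price.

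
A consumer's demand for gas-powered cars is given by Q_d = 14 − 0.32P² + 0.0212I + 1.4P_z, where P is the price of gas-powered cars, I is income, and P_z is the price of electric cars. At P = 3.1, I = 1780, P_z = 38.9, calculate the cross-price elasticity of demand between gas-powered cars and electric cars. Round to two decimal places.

Substituting, Q_d = 14 − 0.32(3.1)² + 0.0212(1780) + 1.4(38.9) = 14 − 3.0752 + 37.736 + 54.46 = 103.1208.
∂Q_d/∂P_z = +1.4, so E_xy = 1.4·(38.9/103.1208) ≈ 0.53.
E_xy > 0: the goods are substitutes.

0.53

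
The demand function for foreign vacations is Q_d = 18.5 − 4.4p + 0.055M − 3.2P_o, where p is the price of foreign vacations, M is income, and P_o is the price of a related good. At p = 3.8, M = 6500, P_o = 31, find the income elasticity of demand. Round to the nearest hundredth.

1.37

First evaluate Q_d: 18.5 − 4.4(3.8) + 0.055(6500) − 3.2(31) = 18.5 − 16.72 + 357.5 − 99.2 = 260.08.
∂Q_d/∂M = +0.055, so E_I = 0.055·(6500/260.08) ≈ 1.37.
E_I > 1: normal good (luxury).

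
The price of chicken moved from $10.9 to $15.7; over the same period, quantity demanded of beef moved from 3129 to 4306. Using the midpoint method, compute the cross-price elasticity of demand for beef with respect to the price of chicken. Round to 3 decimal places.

0.877

%ΔQ_x = (4306 − 3129)/[(3129+4306)/2] = 1177/3717.5 ≈ 0.3166.
%ΔP_y = (15.7 − 10.9)/[(10.9+15.7)/2] ≈ 0.3609.
E_xy = 0.3166/0.3609 ≈ 0.877.
E_xy > 0, so beef and chicken are substitutes.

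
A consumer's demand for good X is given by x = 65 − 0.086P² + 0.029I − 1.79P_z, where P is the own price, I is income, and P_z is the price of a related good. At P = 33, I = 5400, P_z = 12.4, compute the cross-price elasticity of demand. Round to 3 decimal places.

-0.210

x = 65 − 0.086(33)² + 0.029(5400) − 1.79(12.4) = 65 − 93.654 + 156.6 − 22.196 = 105.75.
∂x/∂P_z = −1.79, so E_xy = -1.79·(12.4/105.75) ≈ -0.210.
E_xy < 0: the goods are complements.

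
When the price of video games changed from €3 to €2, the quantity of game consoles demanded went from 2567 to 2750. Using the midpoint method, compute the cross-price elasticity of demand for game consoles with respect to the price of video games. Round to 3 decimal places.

-0.172

%ΔQ_x = (2750 − 2567)/[(2567+2750)/2] = 183/2658.5 ≈ 0.0688.
%ΔP_y = (2 − 3)/[(3+2)/2] ≈ -0.4000.
E_xy = 0.0688/-0.4000 ≈ -0.172.
E_xy < 0, so game consoles and video games are complements.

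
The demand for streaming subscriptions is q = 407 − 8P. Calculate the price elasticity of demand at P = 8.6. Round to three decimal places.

At P = 8.6, q = 338.2.
dq/dP = −8.
Point elasticity E = (dq/dP)·(P/q) = -8 × 8.6/338.2 ≈ -0.203.
|E| < 1, so demand is inelastic at this price.

-0.203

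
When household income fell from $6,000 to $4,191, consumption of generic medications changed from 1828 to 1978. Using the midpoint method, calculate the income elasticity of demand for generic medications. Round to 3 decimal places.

%ΔQ = (1978 − 1828)/[(1828+1978)/2] = 150/1903 ≈ 0.0788.
%ΔI = (4,191 − 6,000)/[(6,000+4,191)/2] = -1809/5095.5 ≈ -0.3550.
E_I = %ΔQ/%ΔI ≈ -0.222.
E_I < 0: inferior good.

-0.222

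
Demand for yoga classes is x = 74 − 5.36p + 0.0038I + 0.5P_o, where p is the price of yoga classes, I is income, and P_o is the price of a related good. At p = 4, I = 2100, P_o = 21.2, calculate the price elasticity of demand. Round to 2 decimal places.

First evaluate x: 74 − 5.36(4) + 0.0038(2100) + 0.5(21.2) = 74 − 21.44 + 7.98 + 10.6 = 71.14.
∂x/∂p = −5.36, so E_p = (−5.36)·(4/71.14) ≈ -0.30.
|E_p| < 1: demand is inelastic.

-0.30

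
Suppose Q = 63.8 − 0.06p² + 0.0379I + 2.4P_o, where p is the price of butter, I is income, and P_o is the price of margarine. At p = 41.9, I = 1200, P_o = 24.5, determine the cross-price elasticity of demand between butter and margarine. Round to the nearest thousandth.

0.937

Substituting, Q = 63.8 − 0.06(41.9)² + 0.0379(1200) + 2.4(24.5) = 63.8 − 105.3366 + 45.48 + 58.8 = 62.7434.
∂Q/∂P_o = +2.4, so E_xy = 2.4·(24.5/62.7434) ≈ 0.937.
E_xy > 0: the goods are substitutes.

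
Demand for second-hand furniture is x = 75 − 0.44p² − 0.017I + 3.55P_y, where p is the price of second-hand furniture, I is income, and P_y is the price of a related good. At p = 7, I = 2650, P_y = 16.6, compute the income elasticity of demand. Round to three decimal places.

x = 75 − 0.44(7)² − 0.017(2650) + 3.55(16.6) = 75 − 21.56 − 45.05 + 58.93 = 67.32.
∂x/∂I = −0.017, so E_I = -0.017·(2650/67.32) ≈ -0.669.
E_I < 0: inferior good.

-0.669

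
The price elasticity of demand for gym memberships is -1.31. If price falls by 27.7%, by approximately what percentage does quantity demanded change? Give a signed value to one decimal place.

36.3

%ΔQ ≈ E × %ΔP = (-1.31) × (-27.7%) ≈ 36.3%.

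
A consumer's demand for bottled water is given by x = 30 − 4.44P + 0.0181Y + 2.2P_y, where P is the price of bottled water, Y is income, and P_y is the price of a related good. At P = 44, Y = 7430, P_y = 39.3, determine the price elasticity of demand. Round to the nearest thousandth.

-3.515

Substituting, x = 30 − 4.44(44) + 0.0181(7430) + 2.2(39.3) = 30 − 195.36 + 134.483 + 86.46 = 55.583.
∂x/∂P = −4.44, so E_p = (−4.44)·(44/55.583) ≈ -3.515.
|E_p| > 1: demand is elastic.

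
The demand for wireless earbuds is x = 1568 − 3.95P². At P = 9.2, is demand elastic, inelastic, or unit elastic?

inelastic

At P = 9.2, x = 1233.672.
dx/dP = −2·3.95·P = −72.68.
Point elasticity E = (dx/dP)·(P/x) = -72.68 × 9.2/1233.672 ≈ -0.542.
|E| ≈ 0.542 < 1, so demand is inelastic.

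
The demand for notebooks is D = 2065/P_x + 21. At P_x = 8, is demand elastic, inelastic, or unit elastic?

At P_x = 8, D = 279.125.
dD/dP_x = −2065/P_x² = −32.2656.
Point elasticity E = (dD/dP_x)·(P_x/D) = -32.2656 × 8/279.125 ≈ -0.925.
|E| ≈ 0.925 < 1, so demand is inelastic.

inelastic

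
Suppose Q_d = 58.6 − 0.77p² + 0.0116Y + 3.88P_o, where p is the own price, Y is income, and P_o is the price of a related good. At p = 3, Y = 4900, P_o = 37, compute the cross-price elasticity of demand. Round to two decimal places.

First evaluate Q_d: 58.6 − 0.77(3)² + 0.0116(4900) + 3.88(37) = 58.6 − 6.93 + 56.84 + 143.56 = 252.07.
∂Q_d/∂P_o = +3.88, so E_xy = 3.88·(37/252.07) ≈ 0.57.
E_xy > 0: the goods are substitutes.

0.57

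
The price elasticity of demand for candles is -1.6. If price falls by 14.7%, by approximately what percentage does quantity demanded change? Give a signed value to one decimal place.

%ΔQ ≈ E × %ΔP = (-1.6) × (-14.7%) ≈ 23.5%.

23.5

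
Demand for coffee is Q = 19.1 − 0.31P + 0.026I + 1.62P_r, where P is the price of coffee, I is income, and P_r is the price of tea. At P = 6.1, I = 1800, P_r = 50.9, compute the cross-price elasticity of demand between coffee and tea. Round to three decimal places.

First evaluate Q: 19.1 − 0.31(6.1) + 0.026(1800) + 1.62(50.9) = 19.1 − 1.891 + 46.8 + 82.458 = 146.467.
∂Q/∂P_r = +1.62, so E_xy = 1.62·(50.9/146.467) ≈ 0.563.
E_xy > 0: the goods are substitutes.

0.563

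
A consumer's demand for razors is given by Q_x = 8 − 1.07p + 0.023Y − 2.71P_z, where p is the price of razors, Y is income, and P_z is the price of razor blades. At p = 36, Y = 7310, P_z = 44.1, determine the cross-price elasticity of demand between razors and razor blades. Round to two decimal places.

-6.60

At the given point, Q_x = 8 − 1.07(36) + 0.023(7310) − 2.71(44.1) = 8 − 38.52 + 168.13 − 119.511 = 18.099.
∂Q_x/∂P_z = −2.71, so E_xy = -2.71·(44.1/18.099) ≈ -6.60.
E_xy < 0: the goods are complements.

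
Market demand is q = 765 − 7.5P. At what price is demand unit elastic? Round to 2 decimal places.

51.00

For linear demand q = a − bP, E = −bP/(a − bP). |E| = 1 ⇒ bP = a − bP ⇒ P = a/(2b).
P = 765/(2·7.5) = 51.00.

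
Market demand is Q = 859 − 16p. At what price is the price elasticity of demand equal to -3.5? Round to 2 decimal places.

Set −bp/(a − bp) = −3.5 ⇒ bp = 3.5(a − bp) ⇒ bp(1+3.5) = 3.5·a.
p = 3.5·859/(16·4.5) ≈ 41.76.

41.76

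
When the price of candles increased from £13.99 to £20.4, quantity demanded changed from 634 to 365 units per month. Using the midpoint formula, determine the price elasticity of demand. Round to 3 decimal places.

%Δq = (365 − 634)/[(634 + 365)/2] = -269/499.5 ≈ -0.5385.
%Δp = (20.4 − 13.99)/[(13.99 + 20.4)/2] = 6.41/17.195 ≈ 0.3728.
Arc elasticity E = %Δq/%Δp ≈ -0.5385/0.3728 ≈ -1.445.
|E| > 1: demand is elastic over this range.

-1.445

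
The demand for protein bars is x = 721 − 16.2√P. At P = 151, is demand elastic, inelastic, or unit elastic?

At P = 151, x = 521.9311.
dx/dP = −16.2/(2√P) = −16.2/(2·12.2882).
Point elasticity E = (dx/dP)·(P/x) = -0.6592 × 151/521.9311 ≈ -0.191.
|E| ≈ 0.191 < 1, so demand is inelastic.

inelastic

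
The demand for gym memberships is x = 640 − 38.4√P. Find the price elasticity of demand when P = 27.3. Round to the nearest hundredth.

-0.23

At P = 27.3, x = 439.3623.
dx/dP = −38.4/(2√P) = −38.4/(2·5.2249).
Point elasticity E = (dx/dP)·(P/x) = -3.6747 × 27.3/439.3623 ≈ -0.23.
|E| < 1, so demand is inelastic at this price.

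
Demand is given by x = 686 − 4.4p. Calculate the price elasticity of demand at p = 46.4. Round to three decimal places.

-0.424

At p = 46.4, x = 481.84.
dx/dp = −4.4.
Point elasticity E = (dx/dp)·(p/x) = -4.4 × 46.4/481.84 ≈ -0.424.
|E| < 1, so demand is inelastic at this price.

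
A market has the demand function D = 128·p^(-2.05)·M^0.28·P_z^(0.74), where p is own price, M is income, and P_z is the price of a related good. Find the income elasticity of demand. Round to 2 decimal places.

For a Cobb–Douglas (constant-elasticity) form D = A·M^α·…, the elasticity with respect to M equals the exponent α at every point.
Here the exponent on M is 0.28, so the income elasticity of demand is 0.28.

0.28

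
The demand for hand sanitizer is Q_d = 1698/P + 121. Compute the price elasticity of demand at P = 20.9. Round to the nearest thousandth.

At P = 20.9, Q_d = 202.244.
dQ_d/dP = −1698/P² = −3.8873.
Point elasticity E = (dQ_d/dP)·(P/Q_d) = -3.8873 × 20.9/202.244 ≈ -0.402.
|E| < 1, so demand is inelastic at this price.

-0.402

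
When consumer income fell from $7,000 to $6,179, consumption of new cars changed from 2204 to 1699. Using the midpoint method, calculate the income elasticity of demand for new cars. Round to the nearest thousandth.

2.077

%ΔQ = (1699 − 2204)/[(2204+1699)/2] = -505/1951.5 ≈ -0.2588.
%ΔI = (6,179 − 7,000)/[(7,000+6,179)/2] = -821/6589.5 ≈ -0.1246.
E_I = %ΔQ/%ΔI ≈ 2.077.
E_I > 1: normal good (luxury).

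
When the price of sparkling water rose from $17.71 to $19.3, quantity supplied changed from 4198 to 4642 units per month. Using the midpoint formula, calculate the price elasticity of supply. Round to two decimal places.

1.17

%Δq = (4642 − 4198)/[(4198 + 4642)/2] = 444/4420 ≈ 0.1005.
%Δp = (19.3 − 17.71)/[(17.71 + 19.3)/2] = 1.59/18.505 ≈ 0.0859.
Arc elasticity E = %Δq/%Δp ≈ 0.1005/0.0859 ≈ 1.17.
|E| > 1: supply is elastic over this range.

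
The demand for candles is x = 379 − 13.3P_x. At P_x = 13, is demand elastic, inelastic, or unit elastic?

inelastic

At P_x = 13, x = 206.1.
dx/dP_x = −13.3.
Point elasticity E = (dx/dP_x)·(P_x/x) = -13.3 × 13/206.1 ≈ -0.839.
|E| ≈ 0.839 < 1, so demand is inelastic.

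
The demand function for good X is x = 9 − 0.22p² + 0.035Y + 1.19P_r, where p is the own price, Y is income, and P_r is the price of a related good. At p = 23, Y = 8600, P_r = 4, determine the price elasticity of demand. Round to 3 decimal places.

Substituting, x = 9 − 0.22(23)² + 0.035(8600) + 1.19(4) = 9 − 116.38 + 301 + 4.76 = 198.38.
∂x/∂p = −2·0.22·p = -10.12, so E_p = -10.12·(23/198.38) ≈ -1.173.
|E_p| > 1: demand is elastic.

-1.173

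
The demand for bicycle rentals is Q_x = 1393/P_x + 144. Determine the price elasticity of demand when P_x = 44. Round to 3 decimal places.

-0.180

At P_x = 44, Q_x = 175.6591.
dQ_x/dP_x = −1393/P_x² = −0.7195.
Point elasticity E = (dQ_x/dP_x)·(P_x/Q_x) = -0.7195 × 44/175.6591 ≈ -0.180.
|E| < 1, so demand is inelastic at this price.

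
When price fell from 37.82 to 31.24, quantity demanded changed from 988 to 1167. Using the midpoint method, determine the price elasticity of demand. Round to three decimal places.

-0.872

%ΔQ = (1167 − 988)/[(988 + 1167)/2] = 179/1077.5 ≈ 0.1661.
%ΔP = (31.24 − 37.82)/[(37.82 + 31.24)/2] = -6.58/34.53 ≈ -0.1906.
Arc elasticity E = %ΔQ/%ΔP ≈ 0.1661/-0.1906 ≈ -0.872.
|E| < 1: demand is inelastic over this range.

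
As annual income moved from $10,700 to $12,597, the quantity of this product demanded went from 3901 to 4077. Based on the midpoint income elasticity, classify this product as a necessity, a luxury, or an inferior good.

%ΔQ = (4077 − 3901)/[(3901+4077)/2] = 176/3989 ≈ 0.0441.
%ΔM = (12,597 − 10,700)/[(10,700+12,597)/2] = 1897/11648.5 ≈ 0.1629.
E_I = %ΔQ/%ΔM ≈ 0.271.
E_I ∈ (0,1): normal good (necessity).

necessity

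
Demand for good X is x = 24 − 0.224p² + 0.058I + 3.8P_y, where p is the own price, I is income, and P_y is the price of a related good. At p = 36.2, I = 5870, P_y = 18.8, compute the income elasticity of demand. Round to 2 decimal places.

Evaluating quantity at (p, I, P_y) gives x = 24 − 0.224(36.2)² + 0.058(5870) + 3.8(18.8) = 24 − 293.5386 + 340.46 + 71.44 = 142.3614.
∂x/∂I = +0.058, so E_I = 0.058·(5870/142.3614) ≈ 2.39.
E_I > 1: normal good (luxury).

2.39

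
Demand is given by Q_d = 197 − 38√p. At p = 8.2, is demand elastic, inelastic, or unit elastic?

inelastic

At p = 8.2, Q_d = 88.1846.
dQ_d/dp = −38/(2√p) = −38/(2·2.8636).
Point elasticity E = (dQ_d/dp)·(p/Q_d) = -6.6351 × 8.2/88.1846 ≈ -0.617.
|E| ≈ 0.617 < 1, so demand is inelastic.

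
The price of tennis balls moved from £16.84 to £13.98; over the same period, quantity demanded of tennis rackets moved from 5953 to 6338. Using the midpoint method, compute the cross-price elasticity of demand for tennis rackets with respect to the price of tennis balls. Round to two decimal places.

-0.34

%ΔQ_x = (6338 − 5953)/[(5953+6338)/2] = 385/6145.5 ≈ 0.0626.
%ΔP_y = (13.98 − 16.84)/[(16.84+13.98)/2] ≈ -0.1856.
E_xy = 0.0626/-0.1856 ≈ -0.34.
E_xy < 0, so tennis rackets and tennis balls are complements.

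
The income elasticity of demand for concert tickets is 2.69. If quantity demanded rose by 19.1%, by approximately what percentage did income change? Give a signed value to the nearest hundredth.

7.10

%ΔQ ≈ E × %ΔI ⇒ %ΔI = %ΔQ / E = (19.1%)/(2.69) ≈ 7.10%.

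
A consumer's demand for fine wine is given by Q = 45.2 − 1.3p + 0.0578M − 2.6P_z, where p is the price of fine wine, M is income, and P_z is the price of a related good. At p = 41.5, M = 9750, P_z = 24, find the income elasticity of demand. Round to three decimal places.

Evaluating quantity at (p, M, P_z) gives Q = 45.2 − 1.3(41.5) + 0.0578(9750) − 2.6(24) = 45.2 − 53.95 + 563.55 − 62.4 = 492.4.
∂Q/∂M = +0.0578, so E_I = 0.0578·(9750/492.4) ≈ 1.144.
E_I > 1: normal good (luxury).

1.144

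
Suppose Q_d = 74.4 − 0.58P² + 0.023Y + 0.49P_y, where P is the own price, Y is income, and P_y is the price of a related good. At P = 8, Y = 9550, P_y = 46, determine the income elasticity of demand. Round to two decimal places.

At the given point, Q_d = 74.4 − 0.58(8)² + 0.023(9550) + 0.49(46) = 74.4 − 37.12 + 219.65 + 22.54 = 279.47.
∂Q_d/∂Y = +0.023, so E_I = 0.023·(9550/279.47) ≈ 0.79.
E_I ∈ (0,1): normal good (necessity).

0.79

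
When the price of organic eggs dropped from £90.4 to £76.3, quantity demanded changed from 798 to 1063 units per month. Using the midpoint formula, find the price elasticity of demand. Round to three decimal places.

-1.684

%Δq = (1063 − 798)/[(798 + 1063)/2] = 265/930.5 ≈ 0.2848.
%ΔP = (76.3 − 90.4)/[(90.4 + 76.3)/2] = -14.1/83.35 ≈ -0.1692.
Arc elasticity E = %Δq/%ΔP ≈ 0.2848/-0.1692 ≈ -1.684.
|E| > 1: demand is elastic over this range.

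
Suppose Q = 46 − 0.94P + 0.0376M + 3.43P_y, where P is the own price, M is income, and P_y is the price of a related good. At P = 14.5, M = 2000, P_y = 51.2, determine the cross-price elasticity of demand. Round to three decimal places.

0.620

First evaluate Q: 46 − 0.94(14.5) + 0.0376(2000) + 3.43(51.2) = 46 − 13.63 + 75.2 + 175.616 = 283.186.
∂Q/∂P_y = +3.43, so E_xy = 3.43·(51.2/283.186) ≈ 0.620.
E_xy > 0: the goods are substitutes.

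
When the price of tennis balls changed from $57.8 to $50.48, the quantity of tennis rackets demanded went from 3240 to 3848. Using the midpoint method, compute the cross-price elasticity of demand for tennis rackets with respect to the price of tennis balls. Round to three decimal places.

-1.269

%ΔQ_x = (3848 − 3240)/[(3240+3848)/2] = 608/3544 ≈ 0.1716.
%ΔP_y = (50.48 − 57.8)/[(57.8+50.48)/2] ≈ -0.1352.
E_xy = 0.1716/-0.1352 ≈ -1.269.
E_xy < 0, so tennis rackets and tennis balls are complements.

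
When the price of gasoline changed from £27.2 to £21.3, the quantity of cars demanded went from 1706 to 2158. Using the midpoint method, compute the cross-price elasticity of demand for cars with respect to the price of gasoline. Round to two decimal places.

%ΔQ_x = (2158 − 1706)/[(1706+2158)/2] = 452/1932 ≈ 0.2340.
%ΔP_y = (21.3 − 27.2)/[(27.2+21.3)/2] ≈ -0.2433.
E_xy = 0.2340/-0.2433 ≈ -0.96.
E_xy < 0, so cars and gasoline are complements.

-0.96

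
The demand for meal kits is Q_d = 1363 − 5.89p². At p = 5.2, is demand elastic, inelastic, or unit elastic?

At p = 5.2, Q_d = 1203.7344.
dQ_d/dp = −2·5.89·p = −61.256.
Point elasticity E = (dQ_d/dp)·(p/Q_d) = -61.256 × 5.2/1203.7344 ≈ -0.265.
|E| ≈ 0.265 < 1, so demand is inelastic.

inelastic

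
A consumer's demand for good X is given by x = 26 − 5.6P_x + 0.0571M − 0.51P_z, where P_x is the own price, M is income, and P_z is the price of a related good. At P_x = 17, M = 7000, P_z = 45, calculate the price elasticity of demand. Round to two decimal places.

-0.31

At the given point, x = 26 − 5.6(17) + 0.0571(7000) − 0.51(45) = 26 − 95.2 + 399.7 − 22.95 = 307.55.
∂x/∂P_x = −5.6, so E_p = (−5.6)·(17/307.55) ≈ -0.31.
|E_p| < 1: demand is inelastic.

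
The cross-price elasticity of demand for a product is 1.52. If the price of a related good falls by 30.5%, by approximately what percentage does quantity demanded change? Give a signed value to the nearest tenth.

-46.4

%ΔQ ≈ E × %ΔP_y = (1.52) × (-30.5%) ≈ -46.4%.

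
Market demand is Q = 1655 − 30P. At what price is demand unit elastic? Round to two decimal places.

27.58

For linear demand Q = a − bP, E = −bP/(a − bP). |E| = 1 ⇒ bP = a − bP ⇒ P = a/(2b).
P = 1655/(2·30) ≈ 27.58.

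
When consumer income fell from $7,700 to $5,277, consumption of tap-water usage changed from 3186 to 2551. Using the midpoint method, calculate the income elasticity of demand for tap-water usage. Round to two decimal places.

%ΔQ = (2551 − 3186)/[(3186+2551)/2] = -635/2868.5 ≈ -0.2214.
%ΔM = (5,277 − 7,700)/[(7,700+5,277)/2] = -2423/6488.5 ≈ -0.3734.
E_I = %ΔQ/%ΔM ≈ 0.59.
E_I ∈ (0,1): normal good (necessity).

0.59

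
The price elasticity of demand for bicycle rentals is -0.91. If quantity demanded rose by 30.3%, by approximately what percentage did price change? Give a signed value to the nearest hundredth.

%ΔQ ≈ E × %ΔP ⇒ %ΔP = %ΔQ / E = (30.3%)/(-0.91) ≈ -33.30%.

-33.30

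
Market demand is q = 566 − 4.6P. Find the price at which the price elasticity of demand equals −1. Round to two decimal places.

61.52

For linear demand q = a − bP, E = −bP/(a − bP). |E| = 1 ⇒ bP = a − bP ⇒ P = a/(2b).
P = 566/(2·4.6) ≈ 61.52.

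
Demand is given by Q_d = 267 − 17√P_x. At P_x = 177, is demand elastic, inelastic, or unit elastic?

elastic

At P_x = 177, Q_d = 40.8297.
dQ_d/dP_x = −17/(2√P_x) = −17/(2·13.3041).
Point elasticity E = (dQ_d/dP_x)·(P_x/Q_d) = -0.6389 × 177/40.8297 ≈ -2.770.
|E| ≈ 2.770 > 1, so demand is elastic.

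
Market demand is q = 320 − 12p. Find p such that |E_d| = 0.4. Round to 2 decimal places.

Set −bp/(a − bp) = −0.4 ⇒ bp = 0.4(a − bp) ⇒ bp(1+0.4) = 0.4·a.
p = 0.4·320/(12·1.4) ≈ 7.62.

7.62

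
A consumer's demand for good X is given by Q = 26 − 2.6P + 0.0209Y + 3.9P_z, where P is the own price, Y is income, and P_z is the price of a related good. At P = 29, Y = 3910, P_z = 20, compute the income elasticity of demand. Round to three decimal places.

0.741

At the given point, Q = 26 − 2.6(29) + 0.0209(3910) + 3.9(20) = 26 − 75.4 + 81.719 + 78 = 110.319.
∂Q/∂Y = +0.0209, so E_I = 0.0209·(3910/110.319) ≈ 0.741.
E_I ∈ (0,1): normal good (necessity).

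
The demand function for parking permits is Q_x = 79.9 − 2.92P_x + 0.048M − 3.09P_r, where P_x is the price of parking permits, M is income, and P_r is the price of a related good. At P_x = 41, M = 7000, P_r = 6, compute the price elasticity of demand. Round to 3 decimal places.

Q_x = 79.9 − 2.92(41) + 0.048(7000) − 3.09(6) = 79.9 − 119.72 + 336 − 18.54 = 277.64.
∂Q_x/∂P_x = −2.92, so E_p = (−2.92)·(41/277.64) ≈ -0.431.
|E_p| < 1: demand is inelastic.

-0.431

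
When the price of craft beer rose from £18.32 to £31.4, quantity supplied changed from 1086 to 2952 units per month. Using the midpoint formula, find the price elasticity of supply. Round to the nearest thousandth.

1.757

%Δq = (2952 − 1086)/[(1086 + 2952)/2] = 1866/2019 ≈ 0.9242.
%Δp = (31.4 − 18.32)/[(18.32 + 31.4)/2] = 13.08/24.86 ≈ 0.5261.
Arc elasticity E = %Δq/%Δp ≈ 0.9242/0.5261 ≈ 1.757.
|E| > 1: supply is elastic over this range.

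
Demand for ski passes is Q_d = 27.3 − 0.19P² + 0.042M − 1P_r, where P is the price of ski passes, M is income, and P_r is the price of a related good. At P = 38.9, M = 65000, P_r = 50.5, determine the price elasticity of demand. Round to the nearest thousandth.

Evaluating quantity at (P, M, P_r) gives Q_d = 27.3 − 0.19(38.9)² + 0.042(65000) − 1(50.5) = 27.3 − 287.5099 + 2730 − 50.5 = 2419.2901.
∂Q_d/∂P = −2·0.19·P = -14.782, so E_p = -14.782·(38.9/2419.2901) ≈ -0.238.
|E_p| < 1: demand is inelastic.

-0.238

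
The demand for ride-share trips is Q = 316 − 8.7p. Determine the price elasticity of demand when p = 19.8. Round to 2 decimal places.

At p = 19.8, Q = 143.74.
dQ/dp = −8.7.
Point elasticity E = (dQ/dp)·(p/Q) = -8.7 × 19.8/143.74 ≈ -1.20.
|E| > 1, so demand is elastic at this price.

-1.20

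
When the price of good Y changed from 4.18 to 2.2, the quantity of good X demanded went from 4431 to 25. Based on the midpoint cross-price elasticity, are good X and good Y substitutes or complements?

substitutes

%ΔQ_x = (25 − 4431)/[(4431+25)/2] = -4406/2228 ≈ -1.9776.
%ΔP_y = (2.2 − 4.18)/[(4.18+2.2)/2] ≈ -0.6207.
E_xy = -1.9776/-0.6207 ≈ 3.186.
E_xy > 0, so the goods are substitutes.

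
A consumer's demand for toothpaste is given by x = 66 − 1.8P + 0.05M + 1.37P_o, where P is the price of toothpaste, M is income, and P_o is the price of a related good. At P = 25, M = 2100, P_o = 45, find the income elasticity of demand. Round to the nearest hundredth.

x = 66 − 1.8(25) + 0.05(2100) + 1.37(45) = 66 − 45 + 105 + 61.65 = 187.65.
∂x/∂M = +0.05, so E_I = 0.05·(2100/187.65) ≈ 0.56.
E_I ∈ (0,1): normal good (necessity).

0.56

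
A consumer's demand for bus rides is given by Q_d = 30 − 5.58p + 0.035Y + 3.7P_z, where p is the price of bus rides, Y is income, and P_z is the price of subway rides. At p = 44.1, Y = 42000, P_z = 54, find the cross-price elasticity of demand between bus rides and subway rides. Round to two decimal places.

Q_d = 30 − 5.58(44.1) + 0.035(42000) + 3.7(54) = 30 − 246.078 + 1470 + 199.8 = 1453.722.
∂Q_d/∂P_z = +3.7, so E_xy = 3.7·(54/1453.722) ≈ 0.14.
E_xy > 0: the goods are substitutes.

0.14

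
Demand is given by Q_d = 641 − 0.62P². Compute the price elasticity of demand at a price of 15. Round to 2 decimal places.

At P = 15, Q_d = 501.5.
dQ_d/dP = −2·0.62·P = −18.6.
Point elasticity E = (dQ_d/dP)·(P/Q_d) = -18.6 × 15/501.5 ≈ -0.56.
|E| < 1, so demand is inelastic at this price.

-0.56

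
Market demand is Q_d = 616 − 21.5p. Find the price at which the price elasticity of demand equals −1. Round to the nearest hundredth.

For linear demand Q_d = a − bp, E = −bp/(a − bp). |E| = 1 ⇒ bp = a − bp ⇒ p = a/(2b).
p = 616/(2·21.5) ≈ 14.33.

14.33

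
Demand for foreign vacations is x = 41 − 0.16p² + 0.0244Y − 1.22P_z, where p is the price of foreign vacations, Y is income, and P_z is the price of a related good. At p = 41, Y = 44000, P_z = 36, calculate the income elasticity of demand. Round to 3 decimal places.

1.339

Substituting, x = 41 − 0.16(41)² + 0.0244(44000) − 1.22(36) = 41 − 268.96 + 1073.6 − 43.92 = 801.72.
∂x/∂Y = +0.0244, so E_I = 0.0244·(44000/801.72) ≈ 1.339.
E_I > 1: normal good (luxury).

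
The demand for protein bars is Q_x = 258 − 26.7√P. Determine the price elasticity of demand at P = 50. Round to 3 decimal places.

-1.364

At P = 50, Q_x = 69.2025.
dQ_x/dP = −26.7/(2√P) = −26.7/(2·7.0711).
Point elasticity E = (dQ_x/dP)·(P/Q_x) = -1.888 × 50/69.2025 ≈ -1.364.
|E| > 1, so demand is elastic at this price.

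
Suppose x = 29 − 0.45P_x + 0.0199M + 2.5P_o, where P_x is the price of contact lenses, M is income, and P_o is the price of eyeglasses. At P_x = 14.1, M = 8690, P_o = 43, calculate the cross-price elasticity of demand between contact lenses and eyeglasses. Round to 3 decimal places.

0.355

First evaluate x: 29 − 0.45(14.1) + 0.0199(8690) + 2.5(43) = 29 − 6.345 + 172.931 + 107.5 = 303.086.
∂x/∂P_o = +2.5, so E_xy = 2.5·(43/303.086) ≈ 0.355.
E_xy > 0: the goods are substitutes.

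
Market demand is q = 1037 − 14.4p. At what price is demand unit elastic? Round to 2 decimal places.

For linear demand q = a − bp, E = −bp/(a − bp). |E| = 1 ⇒ bp = a − bp ⇒ p = a/(2b).
p = 1037/(2·14.4) ≈ 36.01.

36.01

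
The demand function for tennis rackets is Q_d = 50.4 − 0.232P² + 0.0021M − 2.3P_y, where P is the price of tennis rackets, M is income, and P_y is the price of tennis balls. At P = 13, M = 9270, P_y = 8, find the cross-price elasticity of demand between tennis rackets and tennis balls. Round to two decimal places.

-1.50

At the given point, Q_d = 50.4 − 0.232(13)² + 0.0021(9270) − 2.3(8) = 50.4 − 39.208 + 19.467 − 18.4 = 12.259.
∂Q_d/∂P_y = −2.3, so E_xy = -2.3·(8/12.259) ≈ -1.50.
E_xy < 0: the goods are complements.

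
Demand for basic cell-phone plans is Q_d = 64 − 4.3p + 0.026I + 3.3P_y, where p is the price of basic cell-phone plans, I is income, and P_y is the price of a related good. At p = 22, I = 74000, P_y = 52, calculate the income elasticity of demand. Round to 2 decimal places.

Substituting, Q_d = 64 − 4.3(22) + 0.026(74000) + 3.3(52) = 64 − 94.6 + 1924 + 171.6 = 2065.
∂Q_d/∂I = +0.026, so E_I = 0.026·(74000/2065) ≈ 0.93.
E_I ∈ (0,1): normal good (necessity).

0.93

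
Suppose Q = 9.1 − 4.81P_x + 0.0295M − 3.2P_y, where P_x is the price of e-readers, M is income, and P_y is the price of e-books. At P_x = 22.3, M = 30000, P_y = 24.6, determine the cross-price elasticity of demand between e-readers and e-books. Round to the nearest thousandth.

Evaluating quantity at (P_x, M, P_y) gives Q = 9.1 − 4.81(22.3) + 0.0295(30000) − 3.2(24.6) = 9.1 − 107.263 + 885 − 78.72 = 708.117.
∂Q/∂P_y = −3.2, so E_xy = -3.2·(24.6/708.117) ≈ -0.111.
E_xy < 0: the goods are complements.

-0.111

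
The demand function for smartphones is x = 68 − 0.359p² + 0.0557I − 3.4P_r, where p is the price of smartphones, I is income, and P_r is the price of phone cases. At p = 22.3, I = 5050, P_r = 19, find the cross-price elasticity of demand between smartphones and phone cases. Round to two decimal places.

-0.61

Evaluating quantity at (p, I, P_r) gives x = 68 − 0.359(22.3)² + 0.0557(5050) − 3.4(19) = 68 − 178.5271 + 281.285 − 64.6 = 106.1579.
∂x/∂P_r = −3.4, so E_xy = -3.4·(19/106.1579) ≈ -0.61.
E_xy < 0: the goods are complements.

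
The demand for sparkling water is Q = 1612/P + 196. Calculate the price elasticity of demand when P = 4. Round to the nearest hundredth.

At P = 4, Q = 599.
dQ/dP = −1612/P² = −100.75.
Point elasticity E = (dQ/dP)·(P/Q) = -100.75 × 4/599 ≈ -0.67.
|E| < 1, so demand is inelastic at this price.

-0.67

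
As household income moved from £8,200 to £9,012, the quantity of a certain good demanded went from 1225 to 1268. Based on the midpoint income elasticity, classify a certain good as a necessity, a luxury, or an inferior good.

%ΔQ = (1268 − 1225)/[(1225+1268)/2] = 43/1246.5 ≈ 0.0345.
%ΔI = (9,012 − 8,200)/[(8,200+9,012)/2] = 812/8606 ≈ 0.0944.
E_I = %ΔQ/%ΔI ≈ 0.366.
E_I ∈ (0,1): normal good (necessity).

necessity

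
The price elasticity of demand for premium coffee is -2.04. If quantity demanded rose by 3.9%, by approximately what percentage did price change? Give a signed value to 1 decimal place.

%ΔQ ≈ E × %ΔP ⇒ %ΔP = %ΔQ / E = (3.9%)/(-2.04) ≈ -1.9%.

-1.9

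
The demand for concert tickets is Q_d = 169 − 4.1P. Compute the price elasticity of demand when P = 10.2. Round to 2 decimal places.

-0.33

At P = 10.2, Q_d = 127.18.
dQ_d/dP = −4.1.
Point elasticity E = (dQ_d/dP)·(P/Q_d) = -4.1 × 10.2/127.18 ≈ -0.33.
|E| < 1, so demand is inelastic at this price.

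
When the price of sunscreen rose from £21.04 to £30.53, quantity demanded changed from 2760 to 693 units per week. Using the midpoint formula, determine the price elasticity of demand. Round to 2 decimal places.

-3.25

%Δq = (693 − 2760)/[(2760 + 693)/2] = -2067/1726.5 ≈ -1.1972.
%Δp = (30.53 − 21.04)/[(21.04 + 30.53)/2] = 9.49/25.785 ≈ 0.3680.
Arc elasticity E = %Δq/%Δp ≈ -1.1972/0.3680 ≈ -3.25.
|E| > 1: demand is elastic over this range.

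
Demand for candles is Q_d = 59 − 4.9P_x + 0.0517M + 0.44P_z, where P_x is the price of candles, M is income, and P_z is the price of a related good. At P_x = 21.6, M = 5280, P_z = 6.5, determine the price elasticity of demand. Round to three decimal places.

Q_d = 59 − 4.9(21.6) + 0.0517(5280) + 0.44(6.5) = 59 − 105.84 + 272.976 + 2.86 = 228.996.
∂Q_d/∂P_x = −4.9, so E_p = (−4.9)·(21.6/228.996) ≈ -0.462.
|E_p| < 1: demand is inelastic.

-0.462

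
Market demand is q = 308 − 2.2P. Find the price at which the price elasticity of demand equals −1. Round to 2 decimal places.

For linear demand q = a − bP, E = −bP/(a − bP). |E| = 1 ⇒ bP = a − bP ⇒ P = a/(2b).
P = 308/(2·2.2) = 70.00.

70.00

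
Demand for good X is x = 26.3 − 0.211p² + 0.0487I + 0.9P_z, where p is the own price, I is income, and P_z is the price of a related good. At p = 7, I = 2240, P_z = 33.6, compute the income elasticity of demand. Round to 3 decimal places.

x = 26.3 − 0.211(7)² + 0.0487(2240) + 0.9(33.6) = 26.3 − 10.339 + 109.088 + 30.24 = 155.289.
∂x/∂I = +0.0487, so E_I = 0.0487·(2240/155.289) ≈ 0.702.
E_I ∈ (0,1): normal good (necessity).

0.702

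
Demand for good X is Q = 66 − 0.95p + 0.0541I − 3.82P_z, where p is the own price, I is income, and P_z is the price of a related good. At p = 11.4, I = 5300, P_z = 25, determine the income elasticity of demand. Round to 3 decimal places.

Q = 66 − 0.95(11.4) + 0.0541(5300) − 3.82(25) = 66 − 10.83 + 286.73 − 95.5 = 246.4.
∂Q/∂I = +0.0541, so E_I = 0.0541·(5300/246.4) ≈ 1.164.
E_I > 1: normal good (luxury).

1.164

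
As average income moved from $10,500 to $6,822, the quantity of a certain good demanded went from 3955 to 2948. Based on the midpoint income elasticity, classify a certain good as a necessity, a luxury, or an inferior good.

necessity

%ΔQ = (2948 − 3955)/[(3955+2948)/2] = -1007/3451.5 ≈ -0.2918.
%ΔM = (6,822 − 10,500)/[(10,500+6,822)/2] = -3678/8661 ≈ -0.4247.
E_I = %ΔQ/%ΔM ≈ 0.687.
E_I ∈ (0,1): normal good (necessity).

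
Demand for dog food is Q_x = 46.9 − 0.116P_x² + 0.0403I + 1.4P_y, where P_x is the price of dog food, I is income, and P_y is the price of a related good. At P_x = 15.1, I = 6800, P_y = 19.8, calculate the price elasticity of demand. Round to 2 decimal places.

At the given point, Q_x = 46.9 − 0.116(15.1)² + 0.0403(6800) + 1.4(19.8) = 46.9 − 26.4492 + 274.04 + 27.72 = 322.2108.
∂Q_x/∂P_x = −2·0.116·P_x = -3.5032, so E_p = -3.5032·(15.1/322.2108) ≈ -0.16.
|E_p| < 1: demand is inelastic.

-0.16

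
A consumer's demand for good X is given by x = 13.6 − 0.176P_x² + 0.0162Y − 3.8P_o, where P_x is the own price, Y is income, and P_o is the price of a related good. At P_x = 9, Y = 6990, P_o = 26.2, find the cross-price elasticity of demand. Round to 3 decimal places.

Substituting, x = 13.6 − 0.176(9)² + 0.0162(6990) − 3.8(26.2) = 13.6 − 14.256 + 113.238 − 99.56 = 13.022.
∂x/∂P_o = −3.8, so E_xy = -3.8·(26.2/13.022) ≈ -7.646.
E_xy < 0: the goods are complements.

-7.646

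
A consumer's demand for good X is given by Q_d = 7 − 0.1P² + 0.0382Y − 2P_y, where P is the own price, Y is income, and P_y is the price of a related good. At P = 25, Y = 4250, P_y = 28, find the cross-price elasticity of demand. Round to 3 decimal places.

First evaluate Q_d: 7 − 0.1(25)² + 0.0382(4250) − 2(28) = 7 − 62.5 + 162.35 − 56 = 50.85.
∂Q_d/∂P_y = −2, so E_xy = -2·(28/50.85) ≈ -1.101.
E_xy < 0: the goods are complements.

-1.101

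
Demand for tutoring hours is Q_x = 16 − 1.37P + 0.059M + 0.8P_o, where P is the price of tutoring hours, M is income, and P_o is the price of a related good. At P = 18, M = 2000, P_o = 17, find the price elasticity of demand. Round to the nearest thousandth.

-0.201

Evaluating quantity at (P, M, P_o) gives Q_x = 16 − 1.37(18) + 0.059(2000) + 0.8(17) = 16 − 24.66 + 118 + 13.6 = 122.94.
∂Q_x/∂P = −1.37, so E_p = (−1.37)·(18/122.94) ≈ -0.201.
|E_p| < 1: demand is inelastic.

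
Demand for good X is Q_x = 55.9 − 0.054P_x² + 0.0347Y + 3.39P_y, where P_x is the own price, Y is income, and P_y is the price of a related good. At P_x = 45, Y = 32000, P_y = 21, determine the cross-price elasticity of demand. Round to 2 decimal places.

0.06

First evaluate Q_x: 55.9 − 0.054(45)² + 0.0347(32000) + 3.39(21) = 55.9 − 109.35 + 1110.4 + 71.19 = 1128.14.
∂Q_x/∂P_y = +3.39, so E_xy = 3.39·(21/1128.14) ≈ 0.06.
E_xy > 0: the goods are substitutes.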